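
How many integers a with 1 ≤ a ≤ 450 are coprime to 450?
120

The number of a ∈ {1, ..., 450} with gcd(a, 450) = 1 is by definition Euler's totient φ(450). φ is multiplicative, with φ(p^e) = p^e − p^(e−1). Factorise 450 = 2 · 3^2 · 5^2. Then
  φ(450) = (2 − 1) · (3^2 − 3^1) · (5^2 − 5^1) = 1 · 6 · 20 = 120.
So there are 120 such integers.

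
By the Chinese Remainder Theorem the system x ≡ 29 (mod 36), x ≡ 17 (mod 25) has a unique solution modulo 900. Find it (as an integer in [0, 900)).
The moduli 36, 25 are pairwise coprime, so by the CRT there is a unique solution mod 36·25 = 900.
Solve by successive substitution. Start with x ≡ 29 (mod 36).
  Combine with x ≡ 17 (mod 25): write x = 29 + 36·t and require 29 + 36·t ≡ 17 (mod 25), i.e. 36·t ≡ 17 − 29 ≡ 13 (mod 25). Since 36^(−1) ≡ 16 (mod 25) (36 ≡ 11 (mod 25)), t ≡ 16·13 ≡ 8 (mod 25). So x ≡ 29 + 36·8 = 317 (mod 900).
Unique solution in [0, 900): x = 317.

Final answer: x ≡ 317 (mod 900); the representative in [0, 900) is 317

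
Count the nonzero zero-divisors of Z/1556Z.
Z/1556Z has 779 nonzero zero-divisors

In Z/1556Z each nonzero element is either a unit (gcd with 1556 is 1) or a zero-divisor (gcd > 1). The number of units is φ(1556): factorise 1556 = 2^2 · 389, so φ(1556) = (2^2 − 2^1) · (389 − 1) = 2 · 388 = 776. The nonzero elements number 1556 − 1 = 1555. Hence the nonzero zero-divisors number 1555 − 776 = 779.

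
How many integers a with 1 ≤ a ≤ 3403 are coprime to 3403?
3280

The number of a ∈ {1, ..., 3403} with gcd(a, 3403) = 1 is by definition Euler's totient φ(3403). φ is multiplicative, with φ(p^e) = p^e − p^(e−1). Factorise 3403 = 41 · 83. Then
  φ(3403) = (41 − 1) · (83 − 1) = 40 · 82 = 3280.
So there are 3280 such integers.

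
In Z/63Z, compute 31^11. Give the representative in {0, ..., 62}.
Use repeated squaring. Binary(11) = 1011. Walk through the bits of the exponent 11 left-to-right: at each bit after the leading one, square the running value, then multiply by 31 if the bit is 1 (always reducing mod 63):
  bit 1 = 1 (leading): start with 31.
  bit 2 = 0: square 31^2 = 961 ≡ 16 (mod 63).
  bit 3 = 1: square 16^2 = 256 ≡ 4; bit is 1, so multiply 4·31 = 124 ≡ 61 (mod 63).
  bit 4 = 1: square 61^2 = 3721 ≡ 4; bit is 1, so multiply 4·31 = 124 ≡ 61 (mod 63).
Final value: 31^11 ≡ 61 (mod 63).

Final answer: 61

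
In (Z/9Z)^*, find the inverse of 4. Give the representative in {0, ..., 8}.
Apply the extended Euclidean algorithm to (9, 4), tracking rows (r, s, t) with s·9 + t·4 = r. Each division r_prev = q·r_cur + r_new produces the new row as (previous row) − q·(current row):
  row A: (9, 1, 0)   [1·9 + 0·4 = 9]
  row B: (4, 0, 1)   [0·9 + 1·4 = 4]
  9 = 2·4 + 1   → row C = row A − 2·row B = (1, 1, −2)   [check: 1·9 − 2·4 = 1]
  4 = 4·1 + 0   → remainder 0, stop. gcd = 1 (last nonzero row C).
The gcd is 1, so 4 is invertible mod 9. The last nonzero row gives 1·9 − 2·4 = 1, so t = −2. So 4^(−1) ≡ −2 ≡ 7 (mod 9). Verify: 4 · 7 = 28 ≡ 1 (mod 9). ✓

Final answer: 4^(−1) ≡ 7 (mod 9)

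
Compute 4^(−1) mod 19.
4^(−1) ≡ 5 (mod 19)

Apply the extended Euclidean algorithm to (19, 4), tracking rows (r, s, t) with s·19 + t·4 = r. Each division r_prev = q·r_cur + r_new produces the new row as (previous row) − q·(current row):
  row A: (19, 1, 0)   [1·19 + 0·4 = 19]
  row B: (4, 0, 1)   [0·19 + 1·4 = 4]
  19 = 4·4 + 3   → row C = row A − 4·row B = (3, 1, −4)   [check: 1·19 − 4·4 = 3]
  4 = 1·3 + 1   → row D = row B − 1·row C = (1, −1, 5)   [check: −1·19 + 5·4 = 1]
  3 = 3·1 + 0   → remainder 0, stop. gcd = 1 (last nonzero row D).
The gcd is 1, so 4 is invertible mod 19. The last nonzero row gives −1·19 + 5·4 = 1, so t = 5. So 4^(−1) ≡ 5 (mod 19). Verify: 4 · 5 = 20 ≡ 1 (mod 19). ✓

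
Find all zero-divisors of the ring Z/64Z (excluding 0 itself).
An element a ∈ Z/64Z (with a ≠ 0) is a zero-divisor iff gcd(a, 64) > 1 (because a is a unit precisely when gcd(a, n) = 1, and in Z/nZ every nonzero, non-unit element is a zero-divisor). Scan a = 1, ..., 63 and keep those with gcd(a, 64) > 1:
  gcd(2, 64) = 2, gcd(4, 64) = 4, gcd(6, 64) = 2, gcd(8, 64) = 8, gcd(10, 64) = 2, gcd(12, 64) = 4, gcd(14, 64) = 2, gcd(16, 64) = 16, gcd(18, 64) = 2, gcd(20, 64) = 4, gcd(22, 64) = 2, gcd(24, 64) = 8, gcd(26, 64) = 2, gcd(28, 64) = 4, gcd(30, 64) = 2, gcd(32, 64) = 32, gcd(34, 64) = 2, gcd(36, 64) = 4, gcd(38, 64) = 2, gcd(40, 64) = 8, gcd(42, 64) = 2, gcd(44, 64) = 4, gcd(46, 64) = 2, gcd(48, 64) = 16, gcd(50, 64) = 2, gcd(52, 64) = 4, gcd(54, 64) = 2, gcd(56, 64) = 8, gcd(58, 64) = 2, gcd(60, 64) = 4, gcd(62, 64) = 2.
All other a ∈ {1, ..., 63} have gcd(a, 64) = 1 and are units. So the nonzero zero-divisors are exactly the 31 values of a appearing in this scan.

Final answer: nonzero zero-divisors of Z/64Z = {2, 4, 6, 8, 10, 12, 14, 16, 18, 20, 22, 24, 26, 28, 30, 32, 34, 36, 38, 40, 42, 44, 46, 48, 50, 52, 54, 56, 58, 60, 62}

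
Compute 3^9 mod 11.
Use repeated squaring. Binary(9) = 1001. Walk through the bits of the exponent 9 left-to-right: at each bit after the leading one, square the running value, then multiply by 3 if the bit is 1 (always reducing mod 11):
  bit 1 = 1 (leading): start with 3.
  bit 2 = 0: square 3^2 = 9 (mod 11).
  bit 3 = 0: square 9^2 = 81 ≡ 4 (mod 11).
  bit 4 = 1: square 4^2 = 16 ≡ 5; bit is 1, so multiply 5·3 = 15 ≡ 4 (mod 11).
Final value: 3^9 ≡ 4 (mod 11).

Final answer: 4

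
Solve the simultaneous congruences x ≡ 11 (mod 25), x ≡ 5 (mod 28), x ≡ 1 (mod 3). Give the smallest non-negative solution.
The moduli 25, 28, 3 are pairwise coprime, so by the CRT there is a unique solution mod 25·28·3 = 2100.
Solve by successive substitution. Start with x ≡ 11 (mod 25).
  Combine with x ≡ 5 (mod 28): write x = 11 + 25·t and require 11 + 25·t ≡ 5 (mod 28), i.e. 25·t ≡ 5 − 11 ≡ 22 (mod 28). Since 25^(−1) ≡ 9 (mod 28), t ≡ 9·22 ≡ 2 (mod 28). So x ≡ 11 + 25·2 = 61 (mod 700).
  Combine with x ≡ 1 (mod 3): write x = 61 + 700·t and require 61 + 700·t ≡ 1 (mod 3), i.e. 700·t ≡ 1 − 61 ≡ 0 (mod 3). Since 700^(−1) ≡ 1 (mod 3) (700 ≡ 1 (mod 3)), t ≡ 1·0 ≡ 0 (mod 3). So x ≡ 61 + 700·0 = 61 (mod 2100).
Unique solution in [0, 2100): x = 61.

Final answer: x ≡ 61 (mod 2100); the representative in [0, 2100) is 61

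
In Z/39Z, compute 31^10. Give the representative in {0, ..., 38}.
Use repeated squaring. Binary(10) = 1010. Walk through the bits of the exponent 10 left-to-right: at each bit after the leading one, square the running value, then multiply by 31 if the bit is 1 (always reducing mod 39):
  bit 1 = 1 (leading): start with 31.
  bit 2 = 0: square 31^2 = 961 ≡ 25 (mod 39).
  bit 3 = 1: square 25^2 = 625 ≡ 1; bit is 1, so multiply 1·31 = 31 (mod 39).
  bit 4 = 0: square 31^2 = 961 ≡ 25 (mod 39).
Final value: 31^10 ≡ 25 (mod 39).

Final answer: 25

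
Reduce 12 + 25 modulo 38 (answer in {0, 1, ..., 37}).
37

Both summands are already reduced mod 38. 12 + 25 = 37; 37 = 0·38 + 37, so (12 + 25) mod 38 = 37.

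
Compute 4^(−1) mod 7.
4^(−1) ≡ 2 (mod 7)

Apply the extended Euclidean algorithm to (7, 4), tracking rows (r, s, t) with s·7 + t·4 = r. Each division r_prev = q·r_cur + r_new produces the new row as (previous row) − q·(current row):
  row A: (7, 1, 0)   [1·7 + 0·4 = 7]
  row B: (4, 0, 1)   [0·7 + 1·4 = 4]
  7 = 1·4 + 3   → row C = row A − 1·row B = (3, 1, −1)   [check: 1·7 − 1·4 = 3]
  4 = 1·3 + 1   → row D = row B − 1·row C = (1, −1, 2)   [check: −1·7 + 2·4 = 1]
  3 = 3·1 + 0   → remainder 0, stop. gcd = 1 (last nonzero row D).
The gcd is 1, so 4 is invertible mod 7. The last nonzero row gives −1·7 + 2·4 = 1, so t = 2. So 4^(−1) ≡ 2 (mod 7). Verify: 4 · 2 = 8 ≡ 1 (mod 7). ✓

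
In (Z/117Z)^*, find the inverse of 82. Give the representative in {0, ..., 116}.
82^(−1) ≡ 10 (mod 117)

Apply the extended Euclidean algorithm to (117, 82), tracking rows (r, s, t) with s·117 + t·82 = r. Each division r_prev = q·r_cur + r_new produces the new row as (previous row) − q·(current row):
  row A: (117, 1, 0)   [1·117 + 0·82 = 117]
  row B: (82, 0, 1)   [0·117 + 1·82 = 82]
  117 = 1·82 + 35   → row C = row A − 1·row B = (35, 1, −1)   [check: 1·117 − 1·82 = 35]
  82 = 2·35 + 12   → row D = row B − 2·row C = (12, −2, 3)   [check: −2·117 + 3·82 = 12]
  35 = 2·12 + 11   → row E = row C − 2·row D = (11, 5, −7)   [check: 5·117 − 7·82 = 11]
  12 = 1·11 + 1   → row F = row D − 1·row E = (1, −7, 10)   [check: −7·117 + 10·82 = 1]
  11 = 11·1 + 0   → remainder 0, stop. gcd = 1 (last nonzero row F).
The gcd is 1, so 82 is invertible mod 117. The last nonzero row gives −7·117 + 10·82 = 1, so t = 10. So 82^(−1) ≡ 10 (mod 117). Verify: 82 · 10 = 820 ≡ 1 (mod 117). ✓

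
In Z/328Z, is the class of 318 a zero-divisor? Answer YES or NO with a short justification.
gcd(318, 328) = 2 > 1, so 318 is not a unit in Z/328Z. In Z/nZ every nonzero non-unit is a zero-divisor: explicitly, take b = 328/gcd = 164 ≠ 0 (mod 328); then 318·164 = 52152 = 159·328, i.e. 318·164 ≡ 0 (mod 328). So 318 is a zero-divisor.

Final answer: YES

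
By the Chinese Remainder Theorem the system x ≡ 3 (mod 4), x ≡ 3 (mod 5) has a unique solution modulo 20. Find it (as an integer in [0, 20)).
x ≡ 3 (mod 20); the representative in [0, 20) is 3

The moduli 4, 5 are pairwise coprime, so by the CRT there is a unique solution mod 4·5 = 20.
Solve by successive substitution. Start with x ≡ 3 (mod 4).
  Combine with x ≡ 3 (mod 5): write x = 3 + 4·t and require 3 + 4·t ≡ 3 (mod 5), i.e. 4·t ≡ 3 − 3 ≡ 0 (mod 5). Since 4^(−1) ≡ 4 (mod 5), t ≡ 4·0 ≡ 0 (mod 5). So x ≡ 3 + 4·0 = 3 (mod 20).
Unique solution in [0, 20): x = 3.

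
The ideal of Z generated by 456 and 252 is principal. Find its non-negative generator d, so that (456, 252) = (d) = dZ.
(456, 252) = (12); d = 12

In the PID Z, (a, b) is generated by gcd(a, b). Compute gcd(456, 252) with the extended Euclidean algorithm, tracking rows (r, s, t) with s·456 + t·252 = r:
  row A: (456, 1, 0)   [1·456 + 0·252 = 456]
  row B: (252, 0, 1)   [0·456 + 1·252 = 252]
  456 = 1·252 + 204   → row C = row A − 1·row B = (204, 1, −1)   [check: 1·456 − 1·252 = 204]
  252 = 1·204 + 48   → row D = row B − 1·row C = (48, −1, 2)   [check: −1·456 + 2·252 = 48]
  204 = 4·48 + 12   → row E = row C − 4·row D = (12, 5, −9)   [check: 5·456 − 9·252 = 12]
  48 = 4·12 + 0   → remainder 0, stop. gcd = 12 (last nonzero row E).
So gcd(456, 252) = 12, with Bézout identity 5·456 − 9·252 = 12. Containment (⊇): the Bézout identity exhibits 12 as an element of (456, 252), giving (12) ⊆ (456, 252). Containment (⊆): since 12 | 456 and 12 | 252 (456 = 12·38, 252 = 12·21), every Z-linear combination of 456 and 252 is divisible by 12, so (456, 252) ⊆ (12). Therefore (456, 252) = (12), d = 12.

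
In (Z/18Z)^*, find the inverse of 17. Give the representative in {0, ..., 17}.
17^(−1) ≡ 17 (mod 18)

Apply the extended Euclidean algorithm to (18, 17), tracking rows (r, s, t) with s·18 + t·17 = r. Each division r_prev = q·r_cur + r_new produces the new row as (previous row) − q·(current row):
  row A: (18, 1, 0)   [1·18 + 0·17 = 18]
  row B: (17, 0, 1)   [0·18 + 1·17 = 17]
  18 = 1·17 + 1   → row C = row A − 1·row B = (1, 1, −1)   [check: 1·18 − 1·17 = 1]
  17 = 17·1 + 0   → remainder 0, stop. gcd = 1 (last nonzero row C).
The gcd is 1, so 17 is invertible mod 18. The last nonzero row gives 1·18 − 1·17 = 1, so t = −1. So 17^(−1) ≡ −1 ≡ 17 (mod 18). Verify: 17 · 17 = 289 ≡ 1 (mod 18). ✓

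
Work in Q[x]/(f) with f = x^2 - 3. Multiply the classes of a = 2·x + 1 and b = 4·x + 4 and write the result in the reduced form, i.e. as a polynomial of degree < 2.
First multiply in Q[x] without reducing: a · b = 8·x^2 + 12·x + 4. Now divide by f(x) = x^2 - 3, eliminating the leading term at each step:
  leading term 8·x^2: subtract (8)·f(x) = 8·x^2 - 24, leaving 12·x + 28
The degree is now < 2, so this is the remainder. Hence a · b ≡ 12·x + 28 in Q[x]/(f).

Final answer: a · b ≡ 12·x + 28 (mod f(x))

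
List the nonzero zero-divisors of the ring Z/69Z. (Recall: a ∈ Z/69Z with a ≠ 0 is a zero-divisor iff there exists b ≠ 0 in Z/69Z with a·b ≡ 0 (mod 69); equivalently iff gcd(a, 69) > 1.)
nonzero zero-divisors of Z/69Z = {3, 6, 9, 12, 15, 18, 21, 23, 24, 27, 30, 33, 36, 39, 42, 45, 46, 48, 51, 54, 57, 60, 63, 66}

An element a ∈ Z/69Z (with a ≠ 0) is a zero-divisor iff gcd(a, 69) > 1 (because a is a unit precisely when gcd(a, n) = 1, and in Z/nZ every nonzero, non-unit element is a zero-divisor). Scan a = 1, ..., 68 and keep those with gcd(a, 69) > 1:
  gcd(3, 69) = 3, gcd(6, 69) = 3, gcd(9, 69) = 3, gcd(12, 69) = 3, gcd(15, 69) = 3, gcd(18, 69) = 3, gcd(21, 69) = 3, gcd(23, 69) = 23, gcd(24, 69) = 3, gcd(27, 69) = 3, gcd(30, 69) = 3, gcd(33, 69) = 3, gcd(36, 69) = 3, gcd(39, 69) = 3, gcd(42, 69) = 3, gcd(45, 69) = 3, gcd(46, 69) = 23, gcd(48, 69) = 3, gcd(51, 69) = 3, gcd(54, 69) = 3, gcd(57, 69) = 3, gcd(60, 69) = 3, gcd(63, 69) = 3, gcd(66, 69) = 3.
All other a ∈ {1, ..., 68} have gcd(a, 69) = 1 and are units. So the nonzero zero-divisors are exactly the 24 values of a appearing in this scan.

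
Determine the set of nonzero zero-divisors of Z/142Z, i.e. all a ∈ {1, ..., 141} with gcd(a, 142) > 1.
nonzero zero-divisors of Z/142Z = {2, 4, 6, 8, 10, 12, 14, 16, 18, 20, 22, 24, 26, 28, 30, 32, 34, 36, 38, 40, 42, 44, 46, 48, 50, 52, 54, 56, 58, 60, 62, 64, 66, 68, 70, 71, 72, 74, 76, 78, 80, 82, 84, 86, 88, 90, 92, 94, 96, 98, 100, 102, 104, 106, 108, 110, 112, 114, 116, 118, 120, 122, 124, 126, 128, 130, 132, 134, 136, 138, 140}

An element a ∈ Z/142Z (with a ≠ 0) is a zero-divisor iff gcd(a, 142) > 1 (because a is a unit precisely when gcd(a, n) = 1, and in Z/nZ every nonzero, non-unit element is a zero-divisor). Scan a = 1, ..., 141 and keep those with gcd(a, 142) > 1:
  gcd(2, 142) = 2, gcd(4, 142) = 2, gcd(6, 142) = 2, gcd(8, 142) = 2, gcd(10, 142) = 2, gcd(12, 142) = 2, gcd(14, 142) = 2, gcd(16, 142) = 2, gcd(18, 142) = 2, gcd(20, 142) = 2, gcd(22, 142) = 2, gcd(24, 142) = 2, gcd(26, 142) = 2, gcd(28, 142) = 2, gcd(30, 142) = 2, gcd(32, 142) = 2, gcd(34, 142) = 2, gcd(36, 142) = 2, gcd(38, 142) = 2, gcd(40, 142) = 2, gcd(42, 142) = 2, gcd(44, 142) = 2, gcd(46, 142) = 2, gcd(48, 142) = 2, gcd(50, 142) = 2, gcd(52, 142) = 2, gcd(54, 142) = 2, gcd(56, 142) = 2, gcd(58, 142) = 2, gcd(60, 142) = 2, gcd(62, 142) = 2, gcd(64, 142) = 2, gcd(66, 142) = 2, gcd(68, 142) = 2, gcd(70, 142) = 2, gcd(71, 142) = 71, gcd(72, 142) = 2, gcd(74, 142) = 2, gcd(76, 142) = 2, gcd(78, 142) = 2, gcd(80, 142) = 2, gcd(82, 142) = 2, gcd(84, 142) = 2, gcd(86, 142) = 2, gcd(88, 142) = 2, gcd(90, 142) = 2, gcd(92, 142) = 2, gcd(94, 142) = 2, gcd(96, 142) = 2, gcd(98, 142) = 2, gcd(100, 142) = 2, gcd(102, 142) = 2, gcd(104, 142) = 2, gcd(106, 142) = 2, gcd(108, 142) = 2, gcd(110, 142) = 2, gcd(112, 142) = 2, gcd(114, 142) = 2, gcd(116, 142) = 2, gcd(118, 142) = 2, gcd(120, 142) = 2, gcd(122, 142) = 2, gcd(124, 142) = 2, gcd(126, 142) = 2, gcd(128, 142) = 2, gcd(130, 142) = 2, gcd(132, 142) = 2, gcd(134, 142) = 2, gcd(136, 142) = 2, gcd(138, 142) = 2, gcd(140, 142) = 2.
All other a ∈ {1, ..., 141} have gcd(a, 142) = 1 and are units. So the nonzero zero-divisors are exactly the 71 values of a appearing in this scan.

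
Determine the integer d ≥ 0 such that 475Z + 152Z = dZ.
In the PID Z, (a, b) is generated by gcd(a, b). Compute gcd(475, 152) with the extended Euclidean algorithm, tracking rows (r, s, t) with s·475 + t·152 = r:
  row A: (475, 1, 0)   [1·475 + 0·152 = 475]
  row B: (152, 0, 1)   [0·475 + 1·152 = 152]
  475 = 3·152 + 19   → row C = row A − 3·row B = (19, 1, −3)   [check: 1·475 − 3·152 = 19]
  152 = 8·19 + 0   → remainder 0, stop. gcd = 19 (last nonzero row C).
So gcd(475, 152) = 19, with Bézout identity 1·475 − 3·152 = 19. Containment (⊇): the Bézout identity exhibits 19 as an element of (475, 152), giving (19) ⊆ (475, 152). Containment (⊆): since 19 | 475 and 19 | 152 (475 = 19·25, 152 = 19·8), every Z-linear combination of 475 and 152 is divisible by 19, so (475, 152) ⊆ (19). Therefore (475, 152) = (19), d = 19.

Final answer: (475, 152) = (19); d = 19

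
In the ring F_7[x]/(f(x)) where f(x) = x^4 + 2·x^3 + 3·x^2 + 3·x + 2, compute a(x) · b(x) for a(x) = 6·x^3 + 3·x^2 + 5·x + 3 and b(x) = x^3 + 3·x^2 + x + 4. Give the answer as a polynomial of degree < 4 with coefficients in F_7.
Multiply as integer polynomials: a · b = 6·x^6 + 21·x^5 + 20·x^4 + 45·x^3 + 26·x^2 + 23·x + 12. Reducing coefficients mod 7: a · b ≡ 6·x^6 + 6·x^4 + 3·x^3 + 5·x^2 + 2·x + 5. Now divide by f(x) = x^4 + 2·x^3 + 3·x^2 + 3·x + 2 in F_7[x], eliminating the leading term at each step:
  leading term 6·x^6: subtract (6·x^2)·f(x) = 6·x^6 + 5·x^5 + 4·x^4 + 4·x^3 + 5·x^2, leaving 2·x^5 + 2·x^4 + 6·x^3 + 2·x + 5 (coefficients mod 7)
  leading term 2·x^5: subtract (2·x)·f(x) = 2·x^5 + 4·x^4 + 6·x^3 + 6·x^2 + 4·x, leaving 5·x^4 + x^2 + 5·x + 5 (coefficients mod 7)
  leading term 5·x^4: subtract (5)·f(x) = 5·x^4 + 3·x^3 + x^2 + x + 3, leaving 4·x^3 + 4·x + 2 (coefficients mod 7)
The degree is now < 4, so this is the remainder. Hence a · b ≡ 4·x^3 + 4·x + 2 in F_7[x]/(f).

Final answer: a · b ≡ 4·x^3 + 4·x + 2 (mod f(x))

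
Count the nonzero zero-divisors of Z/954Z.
Z/954Z has 641 nonzero zero-divisors

In Z/954Z each nonzero element is either a unit (gcd with 954 is 1) or a zero-divisor (gcd > 1). The number of units is φ(954): factorise 954 = 2 · 3^2 · 53, so φ(954) = (2 − 1) · (3^2 − 3^1) · (53 − 1) = 1 · 6 · 52 = 312. The nonzero elements number 954 − 1 = 953. Hence the nonzero zero-divisors number 953 − 312 = 641.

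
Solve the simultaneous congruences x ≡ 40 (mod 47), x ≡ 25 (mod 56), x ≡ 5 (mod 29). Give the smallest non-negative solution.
The moduli 47, 56, 29 are pairwise coprime, so by the CRT there is a unique solution mod 47·56·29 = 76328.
Solve by successive substitution. Start with x ≡ 40 (mod 47).
  Combine with x ≡ 25 (mod 56): write x = 40 + 47·t and require 40 + 47·t ≡ 25 (mod 56), i.e. 47·t ≡ 25 − 40 ≡ 41 (mod 56). Since 47^(−1) ≡ 31 (mod 56), t ≡ 31·41 ≡ 39 (mod 56). So x ≡ 40 + 47·39 = 1873 (mod 2632).
  Combine with x ≡ 5 (mod 29): write x = 1873 + 2632·t and require 1873 + 2632·t ≡ 5 (mod 29), i.e. 2632·t ≡ 5 − 1873 ≡ 17 (mod 29). Since 2632^(−1) ≡ 4 (mod 29) (2632 ≡ 22 (mod 29)), t ≡ 4·17 ≡ 10 (mod 29). So x ≡ 1873 + 2632·10 = 28193 (mod 76328).
Unique solution in [0, 76328): x = 28193.

Final answer: x ≡ 28193 (mod 76328); the representative in [0, 76328) is 28193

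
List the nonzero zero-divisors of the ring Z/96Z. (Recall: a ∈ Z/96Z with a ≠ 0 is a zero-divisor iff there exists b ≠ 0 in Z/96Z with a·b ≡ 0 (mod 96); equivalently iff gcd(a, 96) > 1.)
An element a ∈ Z/96Z (with a ≠ 0) is a zero-divisor iff gcd(a, 96) > 1 (because a is a unit precisely when gcd(a, n) = 1, and in Z/nZ every nonzero, non-unit element is a zero-divisor). Scan a = 1, ..., 95 and keep those with gcd(a, 96) > 1:
  gcd(2, 96) = 2, gcd(3, 96) = 3, gcd(4, 96) = 4, gcd(6, 96) = 6, gcd(8, 96) = 8, gcd(9, 96) = 3, gcd(10, 96) = 2, gcd(12, 96) = 12, gcd(14, 96) = 2, gcd(15, 96) = 3, gcd(16, 96) = 16, gcd(18, 96) = 6, gcd(20, 96) = 4, gcd(21, 96) = 3, gcd(22, 96) = 2, gcd(24, 96) = 24, gcd(26, 96) = 2, gcd(27, 96) = 3, gcd(28, 96) = 4, gcd(30, 96) = 6, gcd(32, 96) = 32, gcd(33, 96) = 3, gcd(34, 96) = 2, gcd(36, 96) = 12, gcd(38, 96) = 2, gcd(39, 96) = 3, gcd(40, 96) = 8, gcd(42, 96) = 6, gcd(44, 96) = 4, gcd(45, 96) = 3, gcd(46, 96) = 2, gcd(48, 96) = 48, gcd(50, 96) = 2, gcd(51, 96) = 3, gcd(52, 96) = 4, gcd(54, 96) = 6, gcd(56, 96) = 8, gcd(57, 96) = 3, gcd(58, 96) = 2, gcd(60, 96) = 12, gcd(62, 96) = 2, gcd(63, 96) = 3, gcd(64, 96) = 32, gcd(66, 96) = 6, gcd(68, 96) = 4, gcd(69, 96) = 3, gcd(70, 96) = 2, gcd(72, 96) = 24, gcd(74, 96) = 2, gcd(75, 96) = 3, gcd(76, 96) = 4, gcd(78, 96) = 6, gcd(80, 96) = 16, gcd(81, 96) = 3, gcd(82, 96) = 2, gcd(84, 96) = 12, gcd(86, 96) = 2, gcd(87, 96) = 3, gcd(88, 96) = 8, gcd(90, 96) = 6, gcd(92, 96) = 4, gcd(93, 96) = 3, gcd(94, 96) = 2.
All other a ∈ {1, ..., 95} have gcd(a, 96) = 1 and are units. So the nonzero zero-divisors are exactly the 63 values of a appearing in this scan.

Final answer: nonzero zero-divisors of Z/96Z = {2, 3, 4, 6, 8, 9, 10, 12, 14, 15, 16, 18, 20, 21, 22, 24, 26, 27, 28, 30, 32, 33, 34, 36, 38, 39, 40, 42, 44, 45, 46, 48, 50, 51, 52, 54, 56, 57, 58, 60, 62, 63, 64, 66, 68, 69, 70, 72, 74, 75, 76, 78, 80, 81, 82, 84, 86, 87, 88, 90, 92, 93, 94}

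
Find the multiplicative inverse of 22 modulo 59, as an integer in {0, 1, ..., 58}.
Apply the extended Euclidean algorithm to (59, 22), tracking rows (r, s, t) with s·59 + t·22 = r. Each division r_prev = q·r_cur + r_new produces the new row as (previous row) − q·(current row):
  row A: (59, 1, 0)   [1·59 + 0·22 = 59]
  row B: (22, 0, 1)   [0·59 + 1·22 = 22]
  59 = 2·22 + 15   → row C = row A − 2·row B = (15, 1, −2)   [check: 1·59 − 2·22 = 15]
  22 = 1·15 + 7   → row D = row B − 1·row C = (7, −1, 3)   [check: −1·59 + 3·22 = 7]
  15 = 2·7 + 1   → row E = row C − 2·row D = (1, 3, −8)   [check: 3·59 − 8·22 = 1]
  7 = 7·1 + 0   → remainder 0, stop. gcd = 1 (last nonzero row E).
The gcd is 1, so 22 is invertible mod 59. The last nonzero row gives 3·59 − 8·22 = 1, so t = −8. So 22^(−1) ≡ −8 ≡ 51 (mod 59). Verify: 22 · 51 = 1122 ≡ 1 (mod 59). ✓

Final answer: 22^(−1) ≡ 51 (mod 59)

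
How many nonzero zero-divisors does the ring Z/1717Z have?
Z/1717Z has 116 nonzero zero-divisors

In Z/1717Z each nonzero element is either a unit (gcd with 1717 is 1) or a zero-divisor (gcd > 1). The number of units is φ(1717): factorise 1717 = 17 · 101, so φ(1717) = (17 − 1) · (101 − 1) = 16 · 100 = 1600. The nonzero elements number 1717 − 1 = 1716. Hence the nonzero zero-divisors number 1716 − 1600 = 116.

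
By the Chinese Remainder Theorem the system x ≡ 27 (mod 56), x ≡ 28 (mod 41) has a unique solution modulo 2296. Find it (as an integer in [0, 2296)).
x ≡ 643 (mod 2296); the representative in [0, 2296) is 643

The moduli 56, 41 are pairwise coprime, so by the CRT there is a unique solution mod 56·41 = 2296.
Solve by successive substitution. Start with x ≡ 27 (mod 56).
  Combine with x ≡ 28 (mod 41): write x = 27 + 56·t and require 27 + 56·t ≡ 28 (mod 41), i.e. 56·t ≡ 28 − 27 ≡ 1 (mod 41). Since 56^(−1) ≡ 11 (mod 41) (56 ≡ 15 (mod 41)), t ≡ 11·1 ≡ 11 (mod 41). So x ≡ 27 + 56·11 = 643 (mod 2296).
Unique solution in [0, 2296): x = 643.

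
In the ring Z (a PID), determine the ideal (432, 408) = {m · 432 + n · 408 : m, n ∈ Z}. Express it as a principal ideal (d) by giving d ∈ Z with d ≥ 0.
In the PID Z, (a, b) is generated by gcd(a, b). Compute gcd(432, 408) with the extended Euclidean algorithm, tracking rows (r, s, t) with s·432 + t·408 = r:
  row A: (432, 1, 0)   [1·432 + 0·408 = 432]
  row B: (408, 0, 1)   [0·432 + 1·408 = 408]
  432 = 1·408 + 24   → row C = row A − 1·row B = (24, 1, −1)   [check: 1·432 − 1·408 = 24]
  408 = 17·24 + 0   → remainder 0, stop. gcd = 24 (last nonzero row C).
So gcd(432, 408) = 24, with Bézout identity 1·432 − 1·408 = 24. Containment (⊇): the Bézout identity exhibits 24 as an element of (432, 408), giving (24) ⊆ (432, 408). Containment (⊆): since 24 | 432 and 24 | 408 (432 = 24·18, 408 = 24·17), every Z-linear combination of 432 and 408 is divisible by 24, so (432, 408) ⊆ (24). Therefore (432, 408) = (24), d = 24.

Final answer: (432, 408) = (24); d = 24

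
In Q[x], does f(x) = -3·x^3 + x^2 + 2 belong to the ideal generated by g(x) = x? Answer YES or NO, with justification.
NO

In Q[x] the ideal (g) consists of all multiples of g, so f ∈ (g) iff g | f, i.e. iff the remainder of f on division by g is 0. Divide f by g (g is monic, so eliminate the leading term of the running remainder at each step):
  leading term -3·x^3: subtract (-3·x^2)·g(x) = -3·x^3, leaving x^2 + 2
  leading term x^2: subtract (x)·g(x) = x^2, leaving 2
The remainder r(x) = 2 ≠ 0 (and deg r < deg g), so g ∤ f, i.e. f ∉ (g).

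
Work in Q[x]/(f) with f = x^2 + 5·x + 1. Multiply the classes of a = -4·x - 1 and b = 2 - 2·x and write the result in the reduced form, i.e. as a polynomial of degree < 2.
a · b ≡ -46·x - 10 (mod f(x))

First multiply in Q[x] without reducing: a · b = 8·x^2 - 6·x - 2. Now divide by f(x) = x^2 + 5·x + 1, eliminating the leading term at each step:
  leading term 8·x^2: subtract (8)·f(x) = 8·x^2 + 40·x + 8, leaving -46·x - 10
The degree is now < 2, so this is the remainder. Hence a · b ≡ -46·x - 10 in Q[x]/(f).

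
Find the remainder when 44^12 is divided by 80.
Use repeated squaring. Binary(12) = 1100. Walk through the bits of the exponent 12 left-to-right: at each bit after the leading one, square the running value, then multiply by 44 if the bit is 1 (always reducing mod 80):
  bit 1 = 1 (leading): start with 44.
  bit 2 = 1: square 44^2 = 1936 ≡ 16; bit is 1, so multiply 16·44 = 704 ≡ 64 (mod 80).
  bit 3 = 0: square 64^2 = 4096 ≡ 16 (mod 80).
  bit 4 = 0: square 16^2 = 256 ≡ 16 (mod 80).
Final value: 44^12 ≡ 16 (mod 80).

Final answer: 16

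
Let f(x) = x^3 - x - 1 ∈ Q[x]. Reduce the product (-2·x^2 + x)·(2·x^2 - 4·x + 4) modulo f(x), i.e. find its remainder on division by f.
First multiply in Q[x] without reducing: a · b = -4·x^4 + 10·x^3 - 12·x^2 + 4·x. Now divide by f(x) = x^3 - x - 1, eliminating the leading term at each step:
  leading term -4·x^4: subtract (-4·x)·f(x) = -4·x^4 + 4·x^2 + 4·x, leaving 10·x^3 - 16·x^2
  leading term 10·x^3: subtract (10)·f(x) = 10·x^3 - 10·x - 10, leaving -16·x^2 + 10·x + 10
The degree is now < 3, so this is the remainder. Hence a · b ≡ -16·x^2 + 10·x + 10 in Q[x]/(f).

Final answer: a · b ≡ -16·x^2 + 10·x + 10 (mod f(x))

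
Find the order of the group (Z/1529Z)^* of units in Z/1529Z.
(Z/1529Z)^* consists of the classes a with gcd(a, 1529) = 1, so its order is φ(1529). φ is multiplicative, with φ(p^e) = p^e − p^(e−1). Factorise 1529 = 11 · 139. Then
  φ(1529) = (11 − 1) · (139 − 1) = 10 · 138 = 1380.
Thus |(Z/1529Z)^*| = 1380.

Final answer: |(Z/1529Z)^*| = 1380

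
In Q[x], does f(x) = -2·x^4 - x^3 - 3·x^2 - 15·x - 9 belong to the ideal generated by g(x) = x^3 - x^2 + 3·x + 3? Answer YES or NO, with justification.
YES

In Q[x] the ideal (g) consists of all multiples of g, so f ∈ (g) iff g | f, i.e. iff the remainder of f on division by g is 0. Divide f by g (g is monic, so eliminate the leading term of the running remainder at each step):
  leading term -2·x^4: subtract (-2·x)·g(x) = -2·x^4 + 2·x^3 - 6·x^2 - 6·x, leaving -3·x^3 + 3·x^2 - 9·x - 9
  leading term -3·x^3: subtract (-3)·g(x) = -3·x^3 + 3·x^2 - 9·x - 9, leaving 0
The remainder is 0, so f(x) = g(x) · h(x) with h(x) = -2·x - 3. Hence g | f, i.e. f ∈ (g).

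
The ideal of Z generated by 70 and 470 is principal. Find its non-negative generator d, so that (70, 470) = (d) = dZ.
In the PID Z, (a, b) is generated by gcd(a, b). Compute gcd(470, 70) with the extended Euclidean algorithm, tracking rows (r, s, t) with s·470 + t·70 = r:
  row A: (470, 1, 0)   [1·470 + 0·70 = 470]
  row B: (70, 0, 1)   [0·470 + 1·70 = 70]
  470 = 6·70 + 50   → row C = row A − 6·row B = (50, 1, −6)   [check: 1·470 − 6·70 = 50]
  70 = 1·50 + 20   → row D = row B − 1·row C = (20, −1, 7)   [check: −1·470 + 7·70 = 20]
  50 = 2·20 + 10   → row E = row C − 2·row D = (10, 3, −20)   [check: 3·470 − 20·70 = 10]
  20 = 2·10 + 0   → remainder 0, stop. gcd = 10 (last nonzero row E).
So gcd(70, 470) = 10, with Bézout identity 3·470 − 20·70 = 10. Containment (⊇): the Bézout identity exhibits 10 as an element of (70, 470), giving (10) ⊆ (70, 470). Containment (⊆): since 10 | 70 and 10 | 470 (70 = 10·7, 470 = 10·47), every Z-linear combination of 70 and 470 is divisible by 10, so (70, 470) ⊆ (10). Therefore (70, 470) = (10), d = 10.

Final answer: (70, 470) = (10); d = 10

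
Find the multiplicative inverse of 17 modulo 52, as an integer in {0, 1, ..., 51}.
Apply the extended Euclidean algorithm to (52, 17), tracking rows (r, s, t) with s·52 + t·17 = r. Each division r_prev = q·r_cur + r_new produces the new row as (previous row) − q·(current row):
  row A: (52, 1, 0)   [1·52 + 0·17 = 52]
  row B: (17, 0, 1)   [0·52 + 1·17 = 17]
  52 = 3·17 + 1   → row C = row A − 3·row B = (1, 1, −3)   [check: 1·52 − 3·17 = 1]
  17 = 17·1 + 0   → remainder 0, stop. gcd = 1 (last nonzero row C).
The gcd is 1, so 17 is invertible mod 52. The last nonzero row gives 1·52 − 3·17 = 1, so t = −3. So 17^(−1) ≡ −3 ≡ 49 (mod 52). Verify: 17 · 49 = 833 ≡ 1 (mod 52). ✓

Final answer: 17^(−1) ≡ 49 (mod 52)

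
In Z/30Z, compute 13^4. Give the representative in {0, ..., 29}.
Use repeated squaring. Binary(4) = 100. Walk through the bits of the exponent 4 left-to-right: at each bit after the leading one, square the running value, then multiply by 13 if the bit is 1 (always reducing mod 30):
  bit 1 = 1 (leading): start with 13.
  bit 2 = 0: square 13^2 = 169 ≡ 19 (mod 30).
  bit 3 = 0: square 19^2 = 361 ≡ 1 (mod 30).
Final value: 13^4 ≡ 1 (mod 30).

Final answer: 1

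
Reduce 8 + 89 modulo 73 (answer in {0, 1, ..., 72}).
24

Reduce the summands first: 89 ≡ 16 (mod 73), so 8 + 89 ≡ 8 + 16 (mod 73). 8 + 16 = 24; 24 = 0·73 + 24, so (8 + 89) mod 73 = 24.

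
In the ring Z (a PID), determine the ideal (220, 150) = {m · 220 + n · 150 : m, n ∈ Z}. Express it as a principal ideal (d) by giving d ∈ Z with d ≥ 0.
In the PID Z, (a, b) is generated by gcd(a, b). Compute gcd(220, 150) with the extended Euclidean algorithm, tracking rows (r, s, t) with s·220 + t·150 = r:
  row A: (220, 1, 0)   [1·220 + 0·150 = 220]
  row B: (150, 0, 1)   [0·220 + 1·150 = 150]
  220 = 1·150 + 70   → row C = row A − 1·row B = (70, 1, −1)   [check: 1·220 − 1·150 = 70]
  150 = 2·70 + 10   → row D = row B − 2·row C = (10, −2, 3)   [check: −2·220 + 3·150 = 10]
  70 = 7·10 + 0   → remainder 0, stop. gcd = 10 (last nonzero row D).
So gcd(220, 150) = 10, with Bézout identity −2·220 + 3·150 = 10. Containment (⊇): the Bézout identity exhibits 10 as an element of (220, 150), giving (10) ⊆ (220, 150). Containment (⊆): since 10 | 220 and 10 | 150 (220 = 10·22, 150 = 10·15), every Z-linear combination of 220 and 150 is divisible by 10, so (220, 150) ⊆ (10). Therefore (220, 150) = (10), d = 10.

Final answer: (220, 150) = (10); d = 10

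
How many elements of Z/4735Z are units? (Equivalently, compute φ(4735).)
An element a ∈ Z/4735Z is a unit iff gcd(a, 4735) = 1, so the number of units is φ(4735). φ is multiplicative, with φ(p^e) = p^e − p^(e−1). Factorise 4735 = 5 · 947. Then
  φ(4735) = (5 − 1) · (947 − 1) = 4 · 946 = 3784.

Final answer: Z/4735Z has φ(4735) = 3784 units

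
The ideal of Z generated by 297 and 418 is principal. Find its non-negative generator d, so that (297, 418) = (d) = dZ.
In the PID Z, (a, b) is generated by gcd(a, b). Compute gcd(418, 297) with the extended Euclidean algorithm, tracking rows (r, s, t) with s·418 + t·297 = r:
  row A: (418, 1, 0)   [1·418 + 0·297 = 418]
  row B: (297, 0, 1)   [0·418 + 1·297 = 297]
  418 = 1·297 + 121   → row C = row A − 1·row B = (121, 1, −1)   [check: 1·418 − 1·297 = 121]
  297 = 2·121 + 55   → row D = row B − 2·row C = (55, −2, 3)   [check: −2·418 + 3·297 = 55]
  121 = 2·55 + 11   → row E = row C − 2·row D = (11, 5, −7)   [check: 5·418 − 7·297 = 11]
  55 = 5·11 + 0   → remainder 0, stop. gcd = 11 (last nonzero row E).
So gcd(297, 418) = 11, with Bézout identity 5·418 − 7·297 = 11. Containment (⊇): the Bézout identity exhibits 11 as an element of (297, 418), giving (11) ⊆ (297, 418). Containment (⊆): since 11 | 297 and 11 | 418 (297 = 11·27, 418 = 11·38), every Z-linear combination of 297 and 418 is divisible by 11, so (297, 418) ⊆ (11). Therefore (297, 418) = (11), d = 11.

Final answer: (297, 418) = (11); d = 11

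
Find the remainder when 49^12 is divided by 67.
14

Use repeated squaring. Binary(12) = 1100. Walk through the bits of the exponent 12 left-to-right: at each bit after the leading one, square the running value, then multiply by 49 if the bit is 1 (always reducing mod 67):
  bit 1 = 1 (leading): start with 49.
  bit 2 = 1: square 49^2 = 2401 ≡ 56; bit is 1, so multiply 56·49 = 2744 ≡ 64 (mod 67).
  bit 3 = 0: square 64^2 = 4096 ≡ 9 (mod 67).
  bit 4 = 0: square 9^2 = 81 ≡ 14 (mod 67).
Final value: 49^12 ≡ 14 (mod 67).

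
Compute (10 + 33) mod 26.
17

Reduce the summands first: 33 ≡ 7 (mod 26), so 10 + 33 ≡ 10 + 7 (mod 26). 10 + 7 = 17; 17 = 0·26 + 17, so (10 + 33) mod 26 = 17.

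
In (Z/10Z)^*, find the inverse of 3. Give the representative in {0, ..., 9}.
3^(−1) ≡ 7 (mod 10)

Apply the extended Euclidean algorithm to (10, 3), tracking rows (r, s, t) with s·10 + t·3 = r. Each division r_prev = q·r_cur + r_new produces the new row as (previous row) − q·(current row):
  row A: (10, 1, 0)   [1·10 + 0·3 = 10]
  row B: (3, 0, 1)   [0·10 + 1·3 = 3]
  10 = 3·3 + 1   → row C = row A − 3·row B = (1, 1, −3)   [check: 1·10 − 3·3 = 1]
  3 = 3·1 + 0   → remainder 0, stop. gcd = 1 (last nonzero row C).
The gcd is 1, so 3 is invertible mod 10. The last nonzero row gives 1·10 − 3·3 = 1, so t = −3. So 3^(−1) ≡ −3 ≡ 7 (mod 10). Verify: 3 · 7 = 21 ≡ 1 (mod 10). ✓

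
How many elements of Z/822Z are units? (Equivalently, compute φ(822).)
An element a ∈ Z/822Z is a unit iff gcd(a, 822) = 1, so the number of units is φ(822). φ is multiplicative, with φ(p^e) = p^e − p^(e−1). Factorise 822 = 2 · 3 · 137. Then
  φ(822) = (2 − 1) · (3 − 1) · (137 − 1) = 1 · 2 · 136 = 272.

Final answer: Z/822Z has φ(822) = 272 units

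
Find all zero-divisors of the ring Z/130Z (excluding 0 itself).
An element a ∈ Z/130Z (with a ≠ 0) is a zero-divisor iff gcd(a, 130) > 1 (because a is a unit precisely when gcd(a, n) = 1, and in Z/nZ every nonzero, non-unit element is a zero-divisor). Scan a = 1, ..., 129 and keep those with gcd(a, 130) > 1:
  gcd(2, 130) = 2, gcd(4, 130) = 2, gcd(5, 130) = 5, gcd(6, 130) = 2, gcd(8, 130) = 2, gcd(10, 130) = 10, gcd(12, 130) = 2, gcd(13, 130) = 13, gcd(14, 130) = 2, gcd(15, 130) = 5, gcd(16, 130) = 2, gcd(18, 130) = 2, gcd(20, 130) = 10, gcd(22, 130) = 2, gcd(24, 130) = 2, gcd(25, 130) = 5, gcd(26, 130) = 26, gcd(28, 130) = 2, gcd(30, 130) = 10, gcd(32, 130) = 2, gcd(34, 130) = 2, gcd(35, 130) = 5, gcd(36, 130) = 2, gcd(38, 130) = 2, gcd(39, 130) = 13, gcd(40, 130) = 10, gcd(42, 130) = 2, gcd(44, 130) = 2, gcd(45, 130) = 5, gcd(46, 130) = 2, gcd(48, 130) = 2, gcd(50, 130) = 10, gcd(52, 130) = 26, gcd(54, 130) = 2, gcd(55, 130) = 5, gcd(56, 130) = 2, gcd(58, 130) = 2, gcd(60, 130) = 10, gcd(62, 130) = 2, gcd(64, 130) = 2, gcd(65, 130) = 65, gcd(66, 130) = 2, gcd(68, 130) = 2, gcd(70, 130) = 10, gcd(72, 130) = 2, gcd(74, 130) = 2, gcd(75, 130) = 5, gcd(76, 130) = 2, gcd(78, 130) = 26, gcd(80, 130) = 10, gcd(82, 130) = 2, gcd(84, 130) = 2, gcd(85, 130) = 5, gcd(86, 130) = 2, gcd(88, 130) = 2, gcd(90, 130) = 10, gcd(91, 130) = 13, gcd(92, 130) = 2, gcd(94, 130) = 2, gcd(95, 130) = 5, gcd(96, 130) = 2, gcd(98, 130) = 2, gcd(100, 130) = 10, gcd(102, 130) = 2, gcd(104, 130) = 26, gcd(105, 130) = 5, gcd(106, 130) = 2, gcd(108, 130) = 2, gcd(110, 130) = 10, gcd(112, 130) = 2, gcd(114, 130) = 2, gcd(115, 130) = 5, gcd(116, 130) = 2, gcd(117, 130) = 13, gcd(118, 130) = 2, gcd(120, 130) = 10, gcd(122, 130) = 2, gcd(124, 130) = 2, gcd(125, 130) = 5, gcd(126, 130) = 2, gcd(128, 130) = 2.
All other a ∈ {1, ..., 129} have gcd(a, 130) = 1 and are units. So the nonzero zero-divisors are exactly the 81 values of a appearing in this scan.

Final answer: nonzero zero-divisors of Z/130Z = {2, 4, 5, 6, 8, 10, 12, 13, 14, 15, 16, 18, 20, 22, 24, 25, 26, 28, 30, 32, 34, 35, 36, 38, 39, 40, 42, 44, 45, 46, 48, 50, 52, 54, 55, 56, 58, 60, 62, 64, 65, 66, 68, 70, 72, 74, 75, 76, 78, 80, 82, 84, 85, 86, 88, 90, 91, 92, 94, 95, 96, 98, 100, 102, 104, 105, 106, 108, 110, 112, 114, 115, 116, 117, 118, 120, 122, 124, 125, 126, 128}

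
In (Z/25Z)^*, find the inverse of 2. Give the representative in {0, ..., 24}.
2^(−1) ≡ 13 (mod 25)

Apply the extended Euclidean algorithm to (25, 2), tracking rows (r, s, t) with s·25 + t·2 = r. Each division r_prev = q·r_cur + r_new produces the new row as (previous row) − q·(current row):
  row A: (25, 1, 0)   [1·25 + 0·2 = 25]
  row B: (2, 0, 1)   [0·25 + 1·2 = 2]
  25 = 12·2 + 1   → row C = row A − 12·row B = (1, 1, −12)   [check: 1·25 − 12·2 = 1]
  2 = 2·1 + 0   → remainder 0, stop. gcd = 1 (last nonzero row C).
The gcd is 1, so 2 is invertible mod 25. The last nonzero row gives 1·25 − 12·2 = 1, so t = −12. So 2^(−1) ≡ −12 ≡ 13 (mod 25). Verify: 2 · 13 = 26 ≡ 1 (mod 25). ✓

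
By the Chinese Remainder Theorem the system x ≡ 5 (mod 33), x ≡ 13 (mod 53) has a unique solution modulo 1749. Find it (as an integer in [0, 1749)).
x ≡ 1391 (mod 1749); the representative in [0, 1749) is 1391

The moduli 33, 53 are pairwise coprime, so by the CRT there is a unique solution mod 33·53 = 1749.
Solve by successive substitution. Start with x ≡ 5 (mod 33).
  Combine with x ≡ 13 (mod 53): write x = 5 + 33·t and require 5 + 33·t ≡ 13 (mod 53), i.e. 33·t ≡ 13 − 5 ≡ 8 (mod 53). Since 33^(−1) ≡ 45 (mod 53), t ≡ 45·8 ≡ 42 (mod 53). So x ≡ 5 + 33·42 = 1391 (mod 1749).
Unique solution in [0, 1749): x = 1391.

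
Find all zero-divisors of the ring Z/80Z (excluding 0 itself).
nonzero zero-divisors of Z/80Z = {2, 4, 5, 6, 8, 10, 12, 14, 15, 16, 18, 20, 22, 24, 25, 26, 28, 30, 32, 34, 35, 36, 38, 40, 42, 44, 45, 46, 48, 50, 52, 54, 55, 56, 58, 60, 62, 64, 65, 66, 68, 70, 72, 74, 75, 76, 78}

An element a ∈ Z/80Z (with a ≠ 0) is a zero-divisor iff gcd(a, 80) > 1 (because a is a unit precisely when gcd(a, n) = 1, and in Z/nZ every nonzero, non-unit element is a zero-divisor). Scan a = 1, ..., 79 and keep those with gcd(a, 80) > 1:
  gcd(2, 80) = 2, gcd(4, 80) = 4, gcd(5, 80) = 5, gcd(6, 80) = 2, gcd(8, 80) = 8, gcd(10, 80) = 10, gcd(12, 80) = 4, gcd(14, 80) = 2, gcd(15, 80) = 5, gcd(16, 80) = 16, gcd(18, 80) = 2, gcd(20, 80) = 20, gcd(22, 80) = 2, gcd(24, 80) = 8, gcd(25, 80) = 5, gcd(26, 80) = 2, gcd(28, 80) = 4, gcd(30, 80) = 10, gcd(32, 80) = 16, gcd(34, 80) = 2, gcd(35, 80) = 5, gcd(36, 80) = 4, gcd(38, 80) = 2, gcd(40, 80) = 40, gcd(42, 80) = 2, gcd(44, 80) = 4, gcd(45, 80) = 5, gcd(46, 80) = 2, gcd(48, 80) = 16, gcd(50, 80) = 10, gcd(52, 80) = 4, gcd(54, 80) = 2, gcd(55, 80) = 5, gcd(56, 80) = 8, gcd(58, 80) = 2, gcd(60, 80) = 20, gcd(62, 80) = 2, gcd(64, 80) = 16, gcd(65, 80) = 5, gcd(66, 80) = 2, gcd(68, 80) = 4, gcd(70, 80) = 10, gcd(72, 80) = 8, gcd(74, 80) = 2, gcd(75, 80) = 5, gcd(76, 80) = 4, gcd(78, 80) = 2.
All other a ∈ {1, ..., 79} have gcd(a, 80) = 1 and are units. So the nonzero zero-divisors are exactly the 47 values of a appearing in this scan.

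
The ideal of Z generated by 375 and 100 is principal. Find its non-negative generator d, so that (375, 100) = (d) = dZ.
In the PID Z, (a, b) is generated by gcd(a, b). Compute gcd(375, 100) with the extended Euclidean algorithm, tracking rows (r, s, t) with s·375 + t·100 = r:
  row A: (375, 1, 0)   [1·375 + 0·100 = 375]
  row B: (100, 0, 1)   [0·375 + 1·100 = 100]
  375 = 3·100 + 75   → row C = row A − 3·row B = (75, 1, −3)   [check: 1·375 − 3·100 = 75]
  100 = 1·75 + 25   → row D = row B − 1·row C = (25, −1, 4)   [check: −1·375 + 4·100 = 25]
  75 = 3·25 + 0   → remainder 0, stop. gcd = 25 (last nonzero row D).
So gcd(375, 100) = 25, with Bézout identity −1·375 + 4·100 = 25. Containment (⊇): the Bézout identity exhibits 25 as an element of (375, 100), giving (25) ⊆ (375, 100). Containment (⊆): since 25 | 375 and 25 | 100 (375 = 25·15, 100 = 25·4), every Z-linear combination of 375 and 100 is divisible by 25, so (375, 100) ⊆ (25). Therefore (375, 100) = (25), d = 25.

Final answer: (375, 100) = (25); d = 25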